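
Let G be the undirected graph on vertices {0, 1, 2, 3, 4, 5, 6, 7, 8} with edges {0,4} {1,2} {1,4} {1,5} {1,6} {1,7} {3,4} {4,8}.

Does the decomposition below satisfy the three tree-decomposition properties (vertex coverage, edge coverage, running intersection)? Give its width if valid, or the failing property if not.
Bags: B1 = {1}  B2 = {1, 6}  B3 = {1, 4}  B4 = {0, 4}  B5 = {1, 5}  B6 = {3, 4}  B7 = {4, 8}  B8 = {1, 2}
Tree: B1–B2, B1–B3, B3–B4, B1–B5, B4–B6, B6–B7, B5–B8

A tree decomposition must satisfy three properties: every vertex lies in some bag; for every edge, both endpoints lie together in some bag; and for every vertex, the bags containing it form a connected subtree. Here vertex 7 appears in no bag, so the decomposition is invalid.

No — vertex 7 appears in no bag.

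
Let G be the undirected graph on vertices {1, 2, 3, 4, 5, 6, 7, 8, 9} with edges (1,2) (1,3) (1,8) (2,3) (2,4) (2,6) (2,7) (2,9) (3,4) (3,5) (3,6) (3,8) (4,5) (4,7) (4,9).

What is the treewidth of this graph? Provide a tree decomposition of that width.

Treewidth 2.
One such decomposition:
Bags: B1 = {2, 3, 4}  B2 = {2, 3, 6}  B3 = {1, 2, 3}  B4 = {2, 4, 9}  B5 = {3, 4, 5}  B6 = {2, 4, 7}  B7 = {1, 3, 8}
Tree: B1–B2, B1–B3, B1–B4, B1–B5, B1–B6, B3–B7

Every bag has size at most 3, so the width is 3 − 1 = 2 and tw(G) ≤ 2. On the other hand G contains the 3-clique {1, 3, 8}. A clique must lie in a single bag of any decomposition, so no decomposition can have width below 2. Therefore the treewidth is 2.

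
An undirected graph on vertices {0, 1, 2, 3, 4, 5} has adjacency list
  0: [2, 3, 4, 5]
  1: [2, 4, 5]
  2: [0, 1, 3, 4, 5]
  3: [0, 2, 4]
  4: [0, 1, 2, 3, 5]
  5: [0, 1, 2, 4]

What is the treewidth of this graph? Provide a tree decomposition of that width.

The largest bag has 4 vertices, giving width 3; this decomposition certifies tw(G) ≤ 3. On the other hand G contains the 4-clique {0, 2, 3, 4}. A clique must lie in a single bag of any decomposition, so no decomposition can have width below 3. Therefore the treewidth is 3.

Treewidth 3.
Bags: B1 = {0, 2, 4, 5}  B2 = {0, 2, 3, 4}  B3 = {1, 2, 4, 5}
Tree: B1–B2, B1–B3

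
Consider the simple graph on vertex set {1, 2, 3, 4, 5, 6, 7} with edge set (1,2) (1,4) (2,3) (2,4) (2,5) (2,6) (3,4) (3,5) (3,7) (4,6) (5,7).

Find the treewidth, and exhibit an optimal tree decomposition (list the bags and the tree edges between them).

Treewidth 2.
One such decomposition:
Bags: B1 = {1, 2, 4}  B2 = {2, 4, 6}  B3 = {2, 3, 4}  B4 = {2, 3, 5}  B5 = {3, 5, 7}
Tree: B1–B2, B1–B3, B3–B4, B4–B5

Each bag holds 3 vertices, so the decomposition has width 2, which upper-bounds the treewidth. On the other hand G contains the 3-clique {1, 2, 4}. A clique must lie in a single bag of any decomposition, so no decomposition can have width below 2. Hence tw(G) = 2 exactly.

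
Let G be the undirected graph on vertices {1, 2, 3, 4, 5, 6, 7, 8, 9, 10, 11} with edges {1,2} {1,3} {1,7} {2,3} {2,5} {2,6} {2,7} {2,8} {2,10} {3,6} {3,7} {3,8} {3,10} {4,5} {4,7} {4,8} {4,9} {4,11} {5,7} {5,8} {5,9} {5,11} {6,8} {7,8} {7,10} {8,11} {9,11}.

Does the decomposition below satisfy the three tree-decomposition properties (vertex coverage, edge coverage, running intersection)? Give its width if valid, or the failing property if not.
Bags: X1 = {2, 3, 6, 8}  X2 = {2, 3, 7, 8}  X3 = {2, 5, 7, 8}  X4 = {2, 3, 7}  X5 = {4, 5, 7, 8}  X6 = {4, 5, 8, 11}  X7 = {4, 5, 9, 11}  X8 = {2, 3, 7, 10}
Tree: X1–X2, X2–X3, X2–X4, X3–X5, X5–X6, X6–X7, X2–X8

A tree decomposition must satisfy three properties: every vertex lies in some bag; for every edge, both endpoints lie together in some bag; and for every vertex, the bags containing it form a connected subtree. Here vertex 1 appears in no bag, so the decomposition is invalid.

No — vertex 1 appears in no bag.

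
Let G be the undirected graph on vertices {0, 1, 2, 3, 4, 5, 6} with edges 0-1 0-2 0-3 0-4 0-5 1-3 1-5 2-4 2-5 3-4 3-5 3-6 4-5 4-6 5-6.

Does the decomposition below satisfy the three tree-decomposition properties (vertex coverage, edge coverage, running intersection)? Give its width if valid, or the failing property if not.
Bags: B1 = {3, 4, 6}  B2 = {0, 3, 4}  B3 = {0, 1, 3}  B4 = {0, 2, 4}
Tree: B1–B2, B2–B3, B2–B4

No — vertex 5 appears in no bag.

A tree decomposition must satisfy three properties: every vertex lies in some bag; for every edge, both endpoints lie together in some bag; and for every vertex, the bags containing it form a connected subtree. Here vertex 5 appears in no bag, so the decomposition is invalid.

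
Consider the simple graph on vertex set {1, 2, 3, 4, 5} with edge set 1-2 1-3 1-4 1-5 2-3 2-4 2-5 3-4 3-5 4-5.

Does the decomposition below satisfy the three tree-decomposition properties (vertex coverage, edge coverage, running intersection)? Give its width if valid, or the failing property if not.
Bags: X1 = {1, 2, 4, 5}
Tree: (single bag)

No — vertex 3 appears in no bag.

A tree decomposition must satisfy three properties: every vertex lies in some bag; for every edge, both endpoints lie together in some bag; and for every vertex, the bags containing it form a connected subtree. Here vertex 3 appears in no bag, so the decomposition is invalid.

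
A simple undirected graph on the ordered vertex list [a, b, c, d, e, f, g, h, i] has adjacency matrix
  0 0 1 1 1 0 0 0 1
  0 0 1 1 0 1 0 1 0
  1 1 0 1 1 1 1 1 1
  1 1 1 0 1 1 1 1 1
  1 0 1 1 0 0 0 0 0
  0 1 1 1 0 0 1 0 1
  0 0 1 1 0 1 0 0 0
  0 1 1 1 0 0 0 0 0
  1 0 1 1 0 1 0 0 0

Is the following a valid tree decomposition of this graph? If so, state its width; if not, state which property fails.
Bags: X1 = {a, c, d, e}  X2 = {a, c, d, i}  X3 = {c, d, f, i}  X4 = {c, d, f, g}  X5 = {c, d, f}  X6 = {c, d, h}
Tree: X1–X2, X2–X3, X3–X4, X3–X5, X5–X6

A tree decomposition must satisfy three properties: every vertex lies in some bag; for every edge, both endpoints lie together in some bag; and for every vertex, the bags containing it form a connected subtree. Here vertex b appears in no bag, so the decomposition is invalid.

No — vertex b appears in no bag.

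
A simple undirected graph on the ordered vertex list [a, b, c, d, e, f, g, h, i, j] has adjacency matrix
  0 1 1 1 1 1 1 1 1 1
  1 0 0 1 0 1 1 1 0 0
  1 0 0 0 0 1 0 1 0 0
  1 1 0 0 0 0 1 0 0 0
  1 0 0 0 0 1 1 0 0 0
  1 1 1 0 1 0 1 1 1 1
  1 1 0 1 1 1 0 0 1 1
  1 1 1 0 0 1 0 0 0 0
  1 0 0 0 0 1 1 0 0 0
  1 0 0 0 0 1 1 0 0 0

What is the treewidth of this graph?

A width-3 tree decomposition is:
Bags: B1 = {a, b, f, g}  B2 = {a, f, g, i}  B3 = {a, b, f, h}  B4 = {a, f, g, j}  B5 = {a, e, f, g}  B6 = {a, b, d, g}  B7 = {a, c, f, h}
Tree: B1–B2, B1–B3, B1–B4, B2–B5, B1–B6, B3–B7
The largest bag has 4 vertices, giving width 3; this decomposition certifies tw(G) ≤ 3. For the lower bound, the 4 vertices {a, b, d, g} are pairwise adjacent, and any tree decomposition puts a clique entirely inside one bag — forcing width ≥ 3. Hence tw(G) = 3 exactly.

3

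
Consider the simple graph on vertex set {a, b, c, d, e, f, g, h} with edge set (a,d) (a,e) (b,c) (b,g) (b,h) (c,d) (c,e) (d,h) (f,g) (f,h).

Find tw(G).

2

A width-2 tree decomposition is:
Bags: B1 = {f, g, h}  B2 = {b, g, h}  B3 = {b, d, h}  B4 = {b, c, d}  B5 = {a, c, d}  B6 = {a, c, e}
Tree: B1–B2, B2–B3, B3–B4, B4–B5, B5–B6
Every bag has size at most 3, so the width is 3 − 1 = 2 and tw(G) ≤ 2. For the lower bound, G contains the cycle f–g–b–h–f, so G is not a forest; only forests have treewidth ≤ 1, hence tw(G) ≥ 2. The upper and lower bounds meet at 2, so that is the treewidth.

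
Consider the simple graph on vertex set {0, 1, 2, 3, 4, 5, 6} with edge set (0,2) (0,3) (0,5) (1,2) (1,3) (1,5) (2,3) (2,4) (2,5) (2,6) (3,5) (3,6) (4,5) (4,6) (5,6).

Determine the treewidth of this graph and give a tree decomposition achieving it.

Treewidth 3.
One such decomposition:
Bags: B1 = {0, 2, 3, 5}  B2 = {2, 3, 5, 6}  B3 = {2, 4, 5, 6}  B4 = {1, 2, 3, 5}
Tree: B1–B2, B2–B3, B2–B4

Each bag holds 4 vertices, so the decomposition has width 3, which upper-bounds the treewidth. On the other hand G contains the 4-clique {0, 2, 3, 5}. A clique must lie in a single bag of any decomposition, so no decomposition can have width below 3. Combining the bounds, tw(G) = 3.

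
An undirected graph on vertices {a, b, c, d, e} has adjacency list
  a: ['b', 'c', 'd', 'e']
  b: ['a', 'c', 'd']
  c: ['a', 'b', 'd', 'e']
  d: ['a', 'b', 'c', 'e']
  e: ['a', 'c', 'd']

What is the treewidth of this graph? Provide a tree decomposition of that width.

Treewidth 3.
One such decomposition:
Bags: B1 = {a, c, d, e}  B2 = {a, b, c, d}
Tree: B1–B2

Every bag has size at most 4, so the width is 4 − 1 = 3 and tw(G) ≤ 3. For the lower bound, the 4 vertices {a, c, d, e} are pairwise adjacent, and any tree decomposition puts a clique entirely inside one bag — forcing width ≥ 3. The upper and lower bounds meet at 3, so that is the treewidth.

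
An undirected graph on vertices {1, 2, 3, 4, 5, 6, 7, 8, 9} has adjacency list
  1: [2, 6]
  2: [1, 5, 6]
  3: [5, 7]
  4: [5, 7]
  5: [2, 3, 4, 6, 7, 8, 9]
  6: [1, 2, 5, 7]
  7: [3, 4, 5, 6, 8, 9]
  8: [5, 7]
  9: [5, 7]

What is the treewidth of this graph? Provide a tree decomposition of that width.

Treewidth 2.
Bags: B1 = {5, 6, 7}  B2 = {5, 7, 9}  B3 = {5, 7, 8}  B4 = {4, 5, 7}  B5 = {3, 5, 7}  B6 = {2, 5, 6}  B7 = {1, 2, 6}
Tree: B1–B2, B2–B3, B3–B4, B4–B5, B1–B6, B6–B7

Every bag has size at most 3, so the width is 3 − 1 = 2 and tw(G) ≤ 2. On the other hand G contains the 3-clique {1, 2, 6}. A clique must lie in a single bag of any decomposition, so no decomposition can have width below 2. Hence tw(G) = 2 exactly.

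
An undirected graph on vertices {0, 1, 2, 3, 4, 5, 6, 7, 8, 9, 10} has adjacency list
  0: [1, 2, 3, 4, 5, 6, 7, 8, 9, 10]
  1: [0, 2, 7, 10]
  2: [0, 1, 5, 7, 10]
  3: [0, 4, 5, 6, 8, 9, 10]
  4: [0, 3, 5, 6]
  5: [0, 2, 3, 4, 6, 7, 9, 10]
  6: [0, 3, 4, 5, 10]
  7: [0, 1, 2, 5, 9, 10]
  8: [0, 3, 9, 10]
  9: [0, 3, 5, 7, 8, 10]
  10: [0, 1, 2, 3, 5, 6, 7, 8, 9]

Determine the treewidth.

4

A width-4 tree decomposition is:
Bags: B1 = {0, 3, 5, 9, 10}  B2 = {0, 3, 5, 6, 10}  B3 = {0, 5, 7, 9, 10}  B4 = {0, 3, 4, 5, 6}  B5 = {0, 2, 5, 7, 10}  B6 = {0, 3, 8, 9, 10}  B7 = {0, 1, 2, 7, 10}
Tree: B1–B2, B1–B3, B2–B4, B3–B5, B1–B6, B5–B7
Each bag holds 5 vertices, so the decomposition has width 4, which upper-bounds the treewidth. On the other hand G contains the 5-clique {0, 3, 8, 9, 10}. A clique must lie in a single bag of any decomposition, so no decomposition can have width below 4. Therefore the treewidth is 4.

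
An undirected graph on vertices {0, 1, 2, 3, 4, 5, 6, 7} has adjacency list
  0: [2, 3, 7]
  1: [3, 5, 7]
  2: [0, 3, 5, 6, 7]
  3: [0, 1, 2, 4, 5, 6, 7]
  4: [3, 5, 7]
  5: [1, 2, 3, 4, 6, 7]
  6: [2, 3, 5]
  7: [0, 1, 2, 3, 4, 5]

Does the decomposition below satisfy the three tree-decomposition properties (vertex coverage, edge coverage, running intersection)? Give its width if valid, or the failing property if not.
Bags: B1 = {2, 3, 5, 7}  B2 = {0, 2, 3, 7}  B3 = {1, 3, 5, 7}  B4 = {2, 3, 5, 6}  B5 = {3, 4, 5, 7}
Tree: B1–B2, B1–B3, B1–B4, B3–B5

Every vertex of G appears in some bag (union = {0, 1, 2, 3, 4, 5, 6, 7}); every edge is covered by a bag; and for each vertex v the set of bags containing v is connected in the bag tree. The decomposition is therefore valid. The largest bag has 4 vertices, so the width is 3.

Yes; width 3.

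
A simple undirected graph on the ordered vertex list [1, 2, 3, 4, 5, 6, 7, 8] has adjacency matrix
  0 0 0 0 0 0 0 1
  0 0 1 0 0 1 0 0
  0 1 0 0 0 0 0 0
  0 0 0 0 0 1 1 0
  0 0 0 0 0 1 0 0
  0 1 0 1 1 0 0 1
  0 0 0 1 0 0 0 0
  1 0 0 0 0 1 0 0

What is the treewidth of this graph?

1

A width-1 tree decomposition is:
Bags: B1 = {2, 6}  B2 = {6, 8}  B3 = {1, 8}  B4 = {4, 6}  B5 = {2, 3}  B6 = {5, 6}  B7 = {4, 7}
Tree: B1–B2, B2–B3, B1–B4, B1–B5, B2–B6, B4–B7
The largest bag has 2 vertices, giving width 1; this decomposition certifies tw(G) ≤ 1. Any graph with an edge has treewidth ≥ 1, and G has the edge 2–6. The upper and lower bounds meet at 1, so that is the treewidth.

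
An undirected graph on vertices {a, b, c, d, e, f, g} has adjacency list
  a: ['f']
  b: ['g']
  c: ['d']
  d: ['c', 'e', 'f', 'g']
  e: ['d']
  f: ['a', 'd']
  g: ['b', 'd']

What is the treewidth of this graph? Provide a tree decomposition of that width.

Treewidth 1.
One optimal decomposition is:
Bags: B1 = {d, f}  B2 = {d, g}  B3 = {a, f}  B4 = {b, g}  B5 = {d, e}  B6 = {c, d}
Tree: B1–B2, B1–B3, B2–B4, B2–B5, B5–B6

Each bag holds 2 vertices, so the decomposition has width 1, which upper-bounds the treewidth. G has an edge, so its treewidth is at least 1. Therefore the treewidth is 1.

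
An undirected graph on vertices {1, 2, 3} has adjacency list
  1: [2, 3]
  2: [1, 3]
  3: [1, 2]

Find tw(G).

A width-2 tree decomposition is:
Bags: B1 = {1, 2, 3}
Tree: (single bag)
With just one bag of size 3, the width is 3 − 1 = 2, so tw(G) ≤ 2. On the other hand G contains the 3-clique {1, 2, 3}. A clique must lie in a single bag of any decomposition, so no decomposition can have width below 2. Combining the bounds, tw(G) = 2.

2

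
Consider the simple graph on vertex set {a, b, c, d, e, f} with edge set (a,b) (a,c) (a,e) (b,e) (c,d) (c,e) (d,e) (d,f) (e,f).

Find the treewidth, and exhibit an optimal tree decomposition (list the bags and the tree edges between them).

The largest bag has 3 vertices, giving width 2; this decomposition certifies tw(G) ≤ 2. For the lower bound, the 3 vertices {c, d, e} are pairwise adjacent, and any tree decomposition puts a clique entirely inside one bag — forcing width ≥ 2. The upper and lower bounds meet at 2, so that is the treewidth.

Treewidth 2.
Bags: B1 = {a, c, e}  B2 = {c, d, e}  B3 = {d, e, f}  B4 = {a, b, e}
Tree: B1–B2, B2–B3, B1–B4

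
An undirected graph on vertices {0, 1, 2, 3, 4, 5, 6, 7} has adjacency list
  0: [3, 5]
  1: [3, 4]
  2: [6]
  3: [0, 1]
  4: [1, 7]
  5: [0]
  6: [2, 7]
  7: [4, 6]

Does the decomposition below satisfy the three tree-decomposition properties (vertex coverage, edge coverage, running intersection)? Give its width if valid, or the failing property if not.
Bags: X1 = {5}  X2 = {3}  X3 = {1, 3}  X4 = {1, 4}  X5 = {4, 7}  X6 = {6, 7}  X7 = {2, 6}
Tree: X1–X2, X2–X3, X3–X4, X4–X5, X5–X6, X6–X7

No — vertex 0 appears in no bag.

A tree decomposition must satisfy three properties: every vertex lies in some bag; for every edge, both endpoints lie together in some bag; and for every vertex, the bags containing it form a connected subtree. Here vertex 0 appears in no bag, so the decomposition is invalid.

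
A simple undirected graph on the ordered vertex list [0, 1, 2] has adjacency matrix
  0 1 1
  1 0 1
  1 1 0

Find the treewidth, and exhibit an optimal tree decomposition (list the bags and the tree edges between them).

A single bag containing all 3 vertices is trivially a valid decomposition of width 2. For the lower bound, the 3 vertices {0, 1, 2} are pairwise adjacent, and any tree decomposition puts a clique entirely inside one bag — forcing width ≥ 2. The upper and lower bounds meet at 2, so that is the treewidth.

Treewidth 2.
One such decomposition:
Bags: B1 = {0, 1, 2}
Tree: (single bag)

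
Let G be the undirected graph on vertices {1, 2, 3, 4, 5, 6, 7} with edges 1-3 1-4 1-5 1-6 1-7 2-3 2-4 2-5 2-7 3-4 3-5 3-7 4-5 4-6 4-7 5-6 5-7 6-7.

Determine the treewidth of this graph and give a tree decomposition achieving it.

Treewidth 4.
One optimal decomposition is:
Bags: B1 = {2, 3, 4, 5, 7}  B2 = {1, 3, 4, 5, 7}  B3 = {1, 4, 5, 6, 7}
Tree: B1–B2, B2–B3

Each bag holds 5 vertices, so the decomposition has width 4, which upper-bounds the treewidth. On the other hand G contains the 5-clique {1, 3, 4, 5, 7}. A clique must lie in a single bag of any decomposition, so no decomposition can have width below 4. The upper and lower bounds meet at 4, so that is the treewidth.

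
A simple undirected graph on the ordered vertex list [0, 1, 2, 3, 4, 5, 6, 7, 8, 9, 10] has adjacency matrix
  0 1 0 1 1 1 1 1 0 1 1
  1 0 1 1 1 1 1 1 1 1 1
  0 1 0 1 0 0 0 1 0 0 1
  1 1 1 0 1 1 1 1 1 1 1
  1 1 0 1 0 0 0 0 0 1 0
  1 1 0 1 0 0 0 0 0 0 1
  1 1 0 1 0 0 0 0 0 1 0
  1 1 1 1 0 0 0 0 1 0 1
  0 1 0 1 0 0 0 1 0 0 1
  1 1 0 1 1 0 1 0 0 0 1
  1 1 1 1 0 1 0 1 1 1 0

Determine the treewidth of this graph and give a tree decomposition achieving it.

The largest bag has 5 vertices, giving width 4; this decomposition certifies tw(G) ≤ 4. On the other hand G contains the 5-clique {0, 1, 3, 9, 10}. A clique must lie in a single bag of any decomposition, so no decomposition can have width below 4. Hence tw(G) = 4 exactly.

Treewidth 4.
One such decomposition:
Bags: B1 = {0, 1, 3, 9, 10}  B2 = {0, 1, 3, 7, 10}  B3 = {1, 2, 3, 7, 10}  B4 = {0, 1, 3, 6, 9}  B5 = {1, 3, 7, 8, 10}  B6 = {0, 1, 3, 4, 9}  B7 = {0, 1, 3, 5, 10}
Tree: B1–B2, B2–B3, B1–B4, B3–B5, B1–B6, B2–B7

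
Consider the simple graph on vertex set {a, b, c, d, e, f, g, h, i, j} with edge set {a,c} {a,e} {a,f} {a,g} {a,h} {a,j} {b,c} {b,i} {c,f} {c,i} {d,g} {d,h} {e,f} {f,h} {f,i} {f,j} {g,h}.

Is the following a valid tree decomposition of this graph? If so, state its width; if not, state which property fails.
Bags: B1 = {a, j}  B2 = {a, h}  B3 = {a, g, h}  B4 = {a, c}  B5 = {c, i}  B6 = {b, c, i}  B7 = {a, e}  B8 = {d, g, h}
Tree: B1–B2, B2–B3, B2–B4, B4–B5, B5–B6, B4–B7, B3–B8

A tree decomposition must satisfy three properties: every vertex lies in some bag; for every edge, both endpoints lie together in some bag; and for every vertex, the bags containing it form a connected subtree. Here vertex f appears in no bag, so the decomposition is invalid.

No — vertex f appears in no bag.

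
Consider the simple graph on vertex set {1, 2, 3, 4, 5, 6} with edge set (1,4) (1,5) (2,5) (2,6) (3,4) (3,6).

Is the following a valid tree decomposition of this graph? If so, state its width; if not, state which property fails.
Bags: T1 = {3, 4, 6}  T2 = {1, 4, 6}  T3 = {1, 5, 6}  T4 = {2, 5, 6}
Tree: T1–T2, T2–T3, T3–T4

Yes; width 2.

Vertex coverage: the bags together contain {1, 2, 3, 4, 5, 6}, the full vertex set. Edge coverage: each edge of G has both endpoints in at least one bag. Running intersection: for every vertex, the bags containing it form a connected subtree. All three properties hold, so this is a valid tree decomposition of width max|bag| − 1 = 2, and hence tw(G) ≤ 2.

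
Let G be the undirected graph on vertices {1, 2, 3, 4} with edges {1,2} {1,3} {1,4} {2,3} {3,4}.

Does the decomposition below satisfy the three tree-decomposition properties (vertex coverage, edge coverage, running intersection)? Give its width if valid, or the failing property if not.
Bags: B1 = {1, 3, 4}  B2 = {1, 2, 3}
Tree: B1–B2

Yes; width 2.

Vertex coverage: the bags together contain {1, 2, 3, 4}, the full vertex set. Edge coverage: each edge of G has both endpoints in at least one bag. Running intersection: for every vertex, the bags containing it form a connected subtree. All three properties hold, so this is a valid tree decomposition of width max|bag| − 1 = 2, and hence tw(G) ≤ 2.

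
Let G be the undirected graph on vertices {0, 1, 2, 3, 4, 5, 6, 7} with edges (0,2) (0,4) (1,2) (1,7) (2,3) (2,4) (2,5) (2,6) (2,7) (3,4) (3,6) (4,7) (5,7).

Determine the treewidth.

2

A width-2 tree decomposition is:
Bags: B1 = {2, 4, 7}  B2 = {0, 2, 4}  B3 = {2, 5, 7}  B4 = {1, 2, 7}  B5 = {2, 3, 4}  B6 = {2, 3, 6}
Tree: B1–B2, B1–B3, B3–B4, B1–B5, B5–B6
Every bag has size at most 3, so the width is 3 − 1 = 2 and tw(G) ≤ 2. On the other hand G contains the 3-clique {1, 2, 7}. A clique must lie in a single bag of any decomposition, so no decomposition can have width below 2. Combining the bounds, tw(G) = 2.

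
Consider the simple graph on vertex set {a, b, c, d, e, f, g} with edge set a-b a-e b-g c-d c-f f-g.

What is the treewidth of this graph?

1

A width-1 tree decomposition is:
Bags: B1 = {a, e}  B2 = {a, b}  B3 = {b, g}  B4 = {f, g}  B5 = {c, f}  B6 = {c, d}
Tree: B1–B2, B2–B3, B3–B4, B4–B5, B5–B6
The largest bag has 2 vertices, giving width 1; this decomposition certifies tw(G) ≤ 1. Any graph with an edge has treewidth ≥ 1, and G has the edge e–a. The upper and lower bounds meet at 1, so that is the treewidth.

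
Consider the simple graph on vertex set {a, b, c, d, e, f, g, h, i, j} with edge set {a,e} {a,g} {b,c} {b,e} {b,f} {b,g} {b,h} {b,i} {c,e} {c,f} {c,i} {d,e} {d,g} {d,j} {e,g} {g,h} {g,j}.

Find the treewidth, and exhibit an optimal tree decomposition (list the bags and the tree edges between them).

Every bag has size at most 3, so the width is 3 − 1 = 2 and tw(G) ≤ 2. Conversely, {d, g, j} is a clique of size 3, and the vertices of any clique must share a bag in every tree decomposition; so some bag has ≥ 3 vertices and tw(G) ≥ 2. Combining the bounds, tw(G) = 2.

Treewidth 2.
One optimal decomposition is:
Bags: B1 = {b, e, g}  B2 = {a, e, g}  B3 = {d, e, g}  B4 = {b, c, e}  B5 = {b, g, h}  B6 = {d, g, j}  B7 = {b, c, i}  B8 = {b, c, f}
Tree: B1–B2, B1–B3, B1–B4, B1–B5, B3–B6, B4–B7, B7–B8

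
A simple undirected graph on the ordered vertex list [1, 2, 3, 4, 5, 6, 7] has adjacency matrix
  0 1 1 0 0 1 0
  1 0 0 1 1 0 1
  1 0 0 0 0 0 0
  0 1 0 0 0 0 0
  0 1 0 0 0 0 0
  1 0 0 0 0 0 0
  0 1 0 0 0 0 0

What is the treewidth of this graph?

1

A width-1 tree decomposition is:
Bags: B1 = {2, 7}  B2 = {1, 2}  B3 = {2, 4}  B4 = {2, 5}  B5 = {1, 6}  B6 = {1, 3}
Tree: B1–B2, B1–B3, B3–B4, B2–B5, B2–B6
Every bag has size at most 2, so the width is 2 − 1 = 1 and tw(G) ≤ 1. G has an edge, so its treewidth is at least 1. Therefore the treewidth is 1.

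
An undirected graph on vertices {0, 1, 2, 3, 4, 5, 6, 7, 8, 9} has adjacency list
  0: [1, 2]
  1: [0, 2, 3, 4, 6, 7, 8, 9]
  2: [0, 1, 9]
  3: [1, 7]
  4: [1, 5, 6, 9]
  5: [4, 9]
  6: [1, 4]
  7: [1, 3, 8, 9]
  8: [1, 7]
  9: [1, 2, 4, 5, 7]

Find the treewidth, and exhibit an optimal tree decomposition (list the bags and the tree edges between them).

Each bag holds 3 vertices, so the decomposition has width 2, which upper-bounds the treewidth. For the lower bound, the 3 vertices {0, 1, 2} are pairwise adjacent, and any tree decomposition puts a clique entirely inside one bag — forcing width ≥ 2. Therefore the treewidth is 2.

Treewidth 2.
One such decomposition:
Bags: B1 = {1, 2, 9}  B2 = {1, 4, 9}  B3 = {4, 5, 9}  B4 = {1, 7, 9}  B5 = {1, 7, 8}  B6 = {1, 4, 6}  B7 = {0, 1, 2}  B8 = {1, 3, 7}
Tree: B1–B2, B2–B3, B1–B4, B4–B5, B2–B6, B1–B7, B4–B8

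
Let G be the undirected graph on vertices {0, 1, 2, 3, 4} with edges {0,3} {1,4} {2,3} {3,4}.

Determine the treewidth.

A width-1 tree decomposition is:
Bags: B1 = {2, 3}  B2 = {3, 4}  B3 = {1, 4}  B4 = {0, 3}
Tree: B1–B2, B2–B3, B1–B4
Each bag holds 2 vertices, so the decomposition has width 1, which upper-bounds the treewidth. G has an edge, so its treewidth is at least 1. Therefore the treewidth is 1.

1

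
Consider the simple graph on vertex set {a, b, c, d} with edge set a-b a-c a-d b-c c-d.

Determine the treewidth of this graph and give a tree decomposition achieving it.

Treewidth 2.
One optimal decomposition is:
Bags: B1 = {a, b, c}  B2 = {a, c, d}
Tree: B1–B2

The largest bag has 3 vertices, giving width 2; this decomposition certifies tw(G) ≤ 2. For the lower bound, the 3 vertices {a, c, d} are pairwise adjacent, and any tree decomposition puts a clique entirely inside one bag — forcing width ≥ 2. Therefore the treewidth is 2.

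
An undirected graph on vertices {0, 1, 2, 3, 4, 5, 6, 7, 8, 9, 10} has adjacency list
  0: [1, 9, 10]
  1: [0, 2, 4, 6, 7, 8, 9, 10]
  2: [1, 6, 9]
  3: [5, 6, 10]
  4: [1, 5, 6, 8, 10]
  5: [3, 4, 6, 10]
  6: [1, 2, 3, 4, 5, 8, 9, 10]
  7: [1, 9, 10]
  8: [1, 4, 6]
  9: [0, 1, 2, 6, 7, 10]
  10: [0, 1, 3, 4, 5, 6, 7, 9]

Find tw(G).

3

A width-3 tree decomposition is:
Bags: B1 = {1, 6, 9, 10}  B2 = {1, 2, 6, 9}  B3 = {0, 1, 9, 10}  B4 = {1, 4, 6, 10}  B5 = {1, 4, 6, 8}  B6 = {1, 7, 9, 10}  B7 = {4, 5, 6, 10}  B8 = {3, 5, 6, 10}
Tree: B1–B2, B1–B3, B1–B4, B4–B5, B1–B6, B4–B7, B7–B8
Every bag has size at most 4, so the width is 4 − 1 = 3 and tw(G) ≤ 3. On the other hand G contains the 4-clique {0, 1, 9, 10}. A clique must lie in a single bag of any decomposition, so no decomposition can have width below 3. The upper and lower bounds meet at 3, so that is the treewidth.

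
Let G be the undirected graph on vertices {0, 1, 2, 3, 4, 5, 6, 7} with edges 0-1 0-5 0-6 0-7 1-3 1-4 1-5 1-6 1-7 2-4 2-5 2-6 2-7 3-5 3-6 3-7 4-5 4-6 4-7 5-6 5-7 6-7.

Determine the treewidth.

4

A width-4 tree decomposition is:
Bags: B1 = {1, 4, 5, 6, 7}  B2 = {0, 1, 5, 6, 7}  B3 = {1, 3, 5, 6, 7}  B4 = {2, 4, 5, 6, 7}
Tree: B1–B2, B1–B3, B1–B4
Each bag holds 5 vertices, so the decomposition has width 4, which upper-bounds the treewidth. On the other hand G contains the 5-clique {0, 1, 5, 6, 7}. A clique must lie in a single bag of any decomposition, so no decomposition can have width below 4. The upper and lower bounds meet at 4, so that is the treewidth.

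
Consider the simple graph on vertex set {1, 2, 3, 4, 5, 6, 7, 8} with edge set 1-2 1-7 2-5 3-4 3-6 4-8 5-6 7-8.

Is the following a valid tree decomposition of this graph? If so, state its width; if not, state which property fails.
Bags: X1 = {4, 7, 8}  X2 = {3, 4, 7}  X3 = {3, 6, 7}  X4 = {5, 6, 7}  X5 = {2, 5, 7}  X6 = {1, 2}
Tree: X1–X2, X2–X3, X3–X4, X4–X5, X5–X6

No — edge (7,1) lies in no bag.

A tree decomposition must satisfy three properties: every vertex lies in some bag; for every edge, both endpoints lie together in some bag; and for every vertex, the bags containing it form a connected subtree. Here edge (7,1) lies in no bag, so the decomposition is invalid.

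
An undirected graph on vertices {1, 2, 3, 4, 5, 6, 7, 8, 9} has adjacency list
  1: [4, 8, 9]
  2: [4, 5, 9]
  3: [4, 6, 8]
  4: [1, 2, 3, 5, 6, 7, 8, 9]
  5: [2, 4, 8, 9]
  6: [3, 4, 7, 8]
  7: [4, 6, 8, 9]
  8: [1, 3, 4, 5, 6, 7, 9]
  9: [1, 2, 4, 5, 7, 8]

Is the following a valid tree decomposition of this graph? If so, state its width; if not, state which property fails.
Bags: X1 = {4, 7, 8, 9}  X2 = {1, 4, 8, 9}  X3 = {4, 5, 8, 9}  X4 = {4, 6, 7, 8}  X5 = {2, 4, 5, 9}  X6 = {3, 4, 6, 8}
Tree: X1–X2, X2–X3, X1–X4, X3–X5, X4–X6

Yes; width 3.

Checking the three conditions: (i) the bags cover all of {1, 2, 3, 4, 5, 6, 7, 8, 9}; (ii) for each edge, some bag contains both endpoints; (iii) the bags containing any fixed vertex form a subtree. All hold, so the decomposition is valid with width 4 − 1 = 3.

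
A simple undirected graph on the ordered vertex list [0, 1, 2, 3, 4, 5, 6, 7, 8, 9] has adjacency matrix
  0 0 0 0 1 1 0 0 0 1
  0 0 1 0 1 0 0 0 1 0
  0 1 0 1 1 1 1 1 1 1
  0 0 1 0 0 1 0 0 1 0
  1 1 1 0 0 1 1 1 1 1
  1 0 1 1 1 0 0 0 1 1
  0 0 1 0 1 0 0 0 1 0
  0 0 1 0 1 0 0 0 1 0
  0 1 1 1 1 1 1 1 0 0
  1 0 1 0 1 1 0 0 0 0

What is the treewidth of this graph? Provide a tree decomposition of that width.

The largest bag has 4 vertices, giving width 3; this decomposition certifies tw(G) ≤ 3. For the lower bound, the 4 vertices {0, 4, 5, 9} are pairwise adjacent, and any tree decomposition puts a clique entirely inside one bag — forcing width ≥ 3. The upper and lower bounds meet at 3, so that is the treewidth.

Treewidth 3.
One optimal decomposition is:
Bags: B1 = {2, 4, 5, 9}  B2 = {2, 4, 5, 8}  B3 = {2, 4, 7, 8}  B4 = {2, 3, 5, 8}  B5 = {1, 2, 4, 8}  B6 = {0, 4, 5, 9}  B7 = {2, 4, 6, 8}
Tree: B1–B2, B2–B3, B2–B4, B2–B5, B1–B6, B2–B7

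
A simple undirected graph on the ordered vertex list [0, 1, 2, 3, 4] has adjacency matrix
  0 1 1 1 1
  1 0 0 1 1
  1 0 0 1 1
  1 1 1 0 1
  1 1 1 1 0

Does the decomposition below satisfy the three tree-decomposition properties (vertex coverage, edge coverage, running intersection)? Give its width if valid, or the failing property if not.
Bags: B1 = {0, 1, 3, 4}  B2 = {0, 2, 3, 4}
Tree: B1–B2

Yes; width 3.

Every vertex of G appears in some bag (union = {0, 1, 2, 3, 4}); every edge is covered by a bag; and for each vertex v the set of bags containing v is connected in the bag tree. The decomposition is therefore valid. The largest bag has 4 vertices, so the width is 3.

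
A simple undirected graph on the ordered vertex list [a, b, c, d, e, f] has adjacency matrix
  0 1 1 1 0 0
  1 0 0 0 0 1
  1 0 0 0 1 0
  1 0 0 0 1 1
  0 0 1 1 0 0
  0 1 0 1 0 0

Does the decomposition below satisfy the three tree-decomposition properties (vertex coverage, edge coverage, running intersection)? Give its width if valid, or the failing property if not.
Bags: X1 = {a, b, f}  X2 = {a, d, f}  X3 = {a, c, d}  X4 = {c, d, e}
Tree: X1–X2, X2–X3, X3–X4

Vertex coverage: the bags together contain {a, b, c, d, e, f}, the full vertex set. Edge coverage: each edge of G has both endpoints in at least one bag. Running intersection: for every vertex, the bags containing it form a connected subtree. All three properties hold, so this is a valid tree decomposition of width max|bag| − 1 = 2, and hence tw(G) ≤ 2.

Yes; width 2.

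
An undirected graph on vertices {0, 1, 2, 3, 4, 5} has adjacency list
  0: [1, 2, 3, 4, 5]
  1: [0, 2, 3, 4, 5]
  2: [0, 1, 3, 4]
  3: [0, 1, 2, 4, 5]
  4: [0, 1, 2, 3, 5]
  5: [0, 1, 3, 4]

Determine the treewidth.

4

A width-4 tree decomposition is:
Bags: B1 = {0, 1, 2, 3, 4}  B2 = {0, 1, 3, 4, 5}
Tree: B1–B2
Each bag holds 5 vertices, so the decomposition has width 4, which upper-bounds the treewidth. For the lower bound, the 5 vertices {0, 1, 2, 3, 4} are pairwise adjacent, and any tree decomposition puts a clique entirely inside one bag — forcing width ≥ 4. The upper and lower bounds meet at 4, so that is the treewidth.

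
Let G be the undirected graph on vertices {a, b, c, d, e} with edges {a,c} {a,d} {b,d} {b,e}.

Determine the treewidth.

A width-1 tree decomposition is:
Bags: B1 = {b, e}  B2 = {b, d}  B3 = {a, d}  B4 = {a, c}
Tree: B1–B2, B2–B3, B3–B4
Every bag has size at most 2, so the width is 2 − 1 = 1 and tw(G) ≤ 1. Since G has at least one edge (e.g. e–b), it is not an edgeless graph, so tw(G) ≥ 1. The upper and lower bounds meet at 1, so that is the treewidth.

1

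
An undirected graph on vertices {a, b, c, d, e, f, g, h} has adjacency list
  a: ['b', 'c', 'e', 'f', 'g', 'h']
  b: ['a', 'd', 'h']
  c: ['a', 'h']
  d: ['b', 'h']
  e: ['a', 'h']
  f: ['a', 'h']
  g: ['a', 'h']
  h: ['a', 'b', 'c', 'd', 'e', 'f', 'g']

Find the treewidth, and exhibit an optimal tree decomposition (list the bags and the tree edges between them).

Each bag holds 3 vertices, so the decomposition has width 2, which upper-bounds the treewidth. For the lower bound, the 3 vertices {b, d, h} are pairwise adjacent, and any tree decomposition puts a clique entirely inside one bag — forcing width ≥ 2. The upper and lower bounds meet at 2, so that is the treewidth.

Treewidth 2.
One such decomposition:
Bags: B1 = {a, f, h}  B2 = {a, e, h}  B3 = {a, b, h}  B4 = {a, g, h}  B5 = {b, d, h}  B6 = {a, c, h}
Tree: B1–B2, B2–B3, B2–B4, B3–B5, B1–B6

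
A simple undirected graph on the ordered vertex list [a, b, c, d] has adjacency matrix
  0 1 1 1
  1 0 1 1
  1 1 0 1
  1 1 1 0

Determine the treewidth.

3

A width-3 tree decomposition is:
Bags: B1 = {a, b, c, d}
Tree: (single bag)
A single bag containing all 4 vertices is trivially a valid decomposition of width 3. Conversely, {a, b, c, d} is a clique of size 4, and the vertices of any clique must share a bag in every tree decomposition; so some bag has ≥ 4 vertices and tw(G) ≥ 3. Therefore the treewidth is 3.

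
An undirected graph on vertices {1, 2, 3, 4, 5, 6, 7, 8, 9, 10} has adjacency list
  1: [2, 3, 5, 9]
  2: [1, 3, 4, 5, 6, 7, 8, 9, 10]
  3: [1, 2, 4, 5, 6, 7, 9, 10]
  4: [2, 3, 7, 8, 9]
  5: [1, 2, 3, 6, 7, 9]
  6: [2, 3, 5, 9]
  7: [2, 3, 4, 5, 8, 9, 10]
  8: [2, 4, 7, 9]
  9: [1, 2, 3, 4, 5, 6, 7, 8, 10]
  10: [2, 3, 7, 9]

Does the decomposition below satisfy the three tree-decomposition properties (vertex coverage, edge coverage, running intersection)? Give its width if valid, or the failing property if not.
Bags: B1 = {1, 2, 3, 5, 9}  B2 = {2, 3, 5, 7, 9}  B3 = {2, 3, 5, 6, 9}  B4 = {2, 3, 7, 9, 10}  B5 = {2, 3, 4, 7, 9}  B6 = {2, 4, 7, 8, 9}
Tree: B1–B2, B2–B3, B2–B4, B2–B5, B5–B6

Every vertex of G appears in some bag (union = {1, 2, 3, 4, 5, 6, 7, 8, 9, 10}); every edge is covered by a bag; and for each vertex v the set of bags containing v is connected in the bag tree. The decomposition is therefore valid. The largest bag has 5 vertices, so the width is 4.

Yes; width 4.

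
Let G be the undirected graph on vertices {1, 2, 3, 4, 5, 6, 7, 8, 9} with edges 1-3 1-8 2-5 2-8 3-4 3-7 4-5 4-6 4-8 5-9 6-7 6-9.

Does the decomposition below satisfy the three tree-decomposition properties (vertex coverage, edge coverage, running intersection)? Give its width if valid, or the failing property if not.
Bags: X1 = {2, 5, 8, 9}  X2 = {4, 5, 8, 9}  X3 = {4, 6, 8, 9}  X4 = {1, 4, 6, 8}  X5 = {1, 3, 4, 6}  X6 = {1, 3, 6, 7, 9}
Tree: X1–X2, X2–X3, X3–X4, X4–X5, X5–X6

A tree decomposition must satisfy three properties: every vertex lies in some bag; for every edge, both endpoints lie together in some bag; and for every vertex, the bags containing it form a connected subtree. Here bags containing vertex 9 are not connected in the tree, so the decomposition is invalid.

No — bags containing vertex 9 are not connected in the tree.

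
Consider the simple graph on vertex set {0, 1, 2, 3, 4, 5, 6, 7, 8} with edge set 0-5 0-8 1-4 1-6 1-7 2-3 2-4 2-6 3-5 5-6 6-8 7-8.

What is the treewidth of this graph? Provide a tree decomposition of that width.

Each bag holds 4 vertices, so the decomposition has width 3, which upper-bounds the treewidth. For the lower bound: the 4 vertex sets {0,7,8}, {5}, {6}, {1,2,3,4} are disjoint, each induces a connected subgraph, and every pair is joined by at least one edge of G. Contracting each set to a single vertex therefore yields K_{4} as a minor, and since treewidth is minor-monotone, tw(G) ≥ tw(K_{4}) = 3. Hence tw(G) = 3 exactly.

Treewidth 3.
One optimal decomposition is:
Bags: B1 = {0, 5, 7, 8}  B2 = {5, 6, 7, 8}  B3 = {1, 5, 6, 7}  B4 = {1, 3, 5, 6}  B5 = {1, 2, 3, 6}  B6 = {1, 2, 3, 4}
Tree: B1–B2, B2–B3, B3–B4, B4–B5, B5–B6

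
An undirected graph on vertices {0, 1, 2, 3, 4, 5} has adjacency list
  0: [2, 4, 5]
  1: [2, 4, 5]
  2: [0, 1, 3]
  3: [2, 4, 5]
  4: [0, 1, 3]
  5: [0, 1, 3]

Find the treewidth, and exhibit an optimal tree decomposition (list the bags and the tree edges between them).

The largest bag has 4 vertices, giving width 3; this decomposition certifies tw(G) ≤ 3. For the lower bound: the 4 vertex sets {2,3}, {0,4}, {1}, {5} are disjoint, each induces a connected subgraph, and every pair is joined by at least one edge of G. Contracting each set to a single vertex therefore yields K_{4} as a minor, and since treewidth is minor-monotone, tw(G) ≥ tw(K_{4}) = 3. Hence tw(G) = 3 exactly.

Treewidth 3.
Bags: B1 = {0, 1, 2, 3}  B2 = {0, 1, 3, 4}  B3 = {0, 1, 3, 5}
Tree: B1–B2, B2–B3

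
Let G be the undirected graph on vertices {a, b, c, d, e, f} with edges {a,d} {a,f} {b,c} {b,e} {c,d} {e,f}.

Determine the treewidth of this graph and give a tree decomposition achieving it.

Each bag holds 3 vertices, so the decomposition has width 2, which upper-bounds the treewidth. Since c–d–a–f–e–b–c is a cycle in G, G is not acyclic. Forests are exactly the graphs of treewidth ≤ 1, so tw(G) ≥ 2. Hence tw(G) = 2 exactly.

Treewidth 2.
One optimal decomposition is:
Bags: B1 = {a, c, d}  B2 = {a, c, f}  B3 = {c, e, f}  B4 = {b, c, e}
Tree: B1–B2, B2–B3, B3–B4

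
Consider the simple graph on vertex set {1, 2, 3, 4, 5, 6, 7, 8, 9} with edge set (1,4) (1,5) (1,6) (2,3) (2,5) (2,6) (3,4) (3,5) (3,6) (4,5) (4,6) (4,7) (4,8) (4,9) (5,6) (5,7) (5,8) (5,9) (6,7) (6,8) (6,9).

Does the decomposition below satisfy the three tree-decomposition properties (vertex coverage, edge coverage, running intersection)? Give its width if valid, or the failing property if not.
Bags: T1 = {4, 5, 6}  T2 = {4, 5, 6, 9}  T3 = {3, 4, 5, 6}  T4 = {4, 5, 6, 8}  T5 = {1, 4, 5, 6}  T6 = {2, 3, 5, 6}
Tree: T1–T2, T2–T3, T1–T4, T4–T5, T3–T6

A tree decomposition must satisfy three properties: every vertex lies in some bag; for every edge, both endpoints lie together in some bag; and for every vertex, the bags containing it form a connected subtree. Here vertex 7 appears in no bag, so the decomposition is invalid.

No — vertex 7 appears in no bag.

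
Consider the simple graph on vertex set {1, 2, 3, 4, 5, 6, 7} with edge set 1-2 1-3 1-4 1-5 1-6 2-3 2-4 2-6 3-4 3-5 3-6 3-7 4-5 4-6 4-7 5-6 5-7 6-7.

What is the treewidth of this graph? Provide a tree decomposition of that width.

Treewidth 4.
One such decomposition:
Bags: B1 = {1, 3, 4, 5, 6}  B2 = {3, 4, 5, 6, 7}  B3 = {1, 2, 3, 4, 6}
Tree: B1–B2, B1–B3

The largest bag has 5 vertices, giving width 4; this decomposition certifies tw(G) ≤ 4. For the lower bound, the 5 vertices {1, 2, 3, 4, 6} are pairwise adjacent, and any tree decomposition puts a clique entirely inside one bag — forcing width ≥ 4. Hence tw(G) = 4 exactly.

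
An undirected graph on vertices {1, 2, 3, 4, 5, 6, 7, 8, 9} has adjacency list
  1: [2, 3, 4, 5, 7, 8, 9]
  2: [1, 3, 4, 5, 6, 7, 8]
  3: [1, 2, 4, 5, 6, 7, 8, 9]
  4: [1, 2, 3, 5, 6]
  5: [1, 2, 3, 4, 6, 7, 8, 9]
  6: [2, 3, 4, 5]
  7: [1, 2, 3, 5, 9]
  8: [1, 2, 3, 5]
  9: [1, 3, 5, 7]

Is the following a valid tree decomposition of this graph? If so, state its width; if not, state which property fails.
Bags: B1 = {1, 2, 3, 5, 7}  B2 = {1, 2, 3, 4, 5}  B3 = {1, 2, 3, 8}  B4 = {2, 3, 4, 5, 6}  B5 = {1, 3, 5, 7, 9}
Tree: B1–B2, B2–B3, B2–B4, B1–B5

No — edge (5,8) lies in no bag.

A tree decomposition must satisfy three properties: every vertex lies in some bag; for every edge, both endpoints lie together in some bag; and for every vertex, the bags containing it form a connected subtree. Here edge (5,8) lies in no bag, so the decomposition is invalid.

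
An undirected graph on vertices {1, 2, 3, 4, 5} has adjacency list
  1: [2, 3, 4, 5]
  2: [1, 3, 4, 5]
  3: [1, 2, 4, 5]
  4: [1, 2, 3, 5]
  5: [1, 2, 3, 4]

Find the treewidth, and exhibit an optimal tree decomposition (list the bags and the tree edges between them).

A single bag containing all 5 vertices is trivially a valid decomposition of width 4. Conversely, {1, 2, 3, 4, 5} is a clique of size 5, and the vertices of any clique must share a bag in every tree decomposition; so some bag has ≥ 5 vertices and tw(G) ≥ 4. Hence tw(G) = 4 exactly.

Treewidth 4.
One such decomposition:
Bags: B1 = {1, 2, 3, 4, 5}
Tree: (single bag)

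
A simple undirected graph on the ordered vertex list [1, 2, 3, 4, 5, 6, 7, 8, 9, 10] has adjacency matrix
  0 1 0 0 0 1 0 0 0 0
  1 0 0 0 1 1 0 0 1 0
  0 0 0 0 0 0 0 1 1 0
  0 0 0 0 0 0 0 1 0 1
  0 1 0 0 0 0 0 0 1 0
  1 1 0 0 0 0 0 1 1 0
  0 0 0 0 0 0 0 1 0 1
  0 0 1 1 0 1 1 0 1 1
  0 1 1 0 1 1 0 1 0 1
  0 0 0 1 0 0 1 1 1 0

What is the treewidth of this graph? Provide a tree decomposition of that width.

Treewidth 2.
One optimal decomposition is:
Bags: B1 = {2, 6, 9}  B2 = {6, 8, 9}  B3 = {2, 5, 9}  B4 = {1, 2, 6}  B5 = {8, 9, 10}  B6 = {3, 8, 9}  B7 = {7, 8, 10}  B8 = {4, 8, 10}
Tree: B1–B2, B1–B3, B1–B4, B2–B5, B5–B6, B5–B7, B5–B8

Each bag holds 3 vertices, so the decomposition has width 2, which upper-bounds the treewidth. Conversely, {8, 9, 10} is a clique of size 3, and the vertices of any clique must share a bag in every tree decomposition; so some bag has ≥ 3 vertices and tw(G) ≥ 2. Hence tw(G) = 2 exactly.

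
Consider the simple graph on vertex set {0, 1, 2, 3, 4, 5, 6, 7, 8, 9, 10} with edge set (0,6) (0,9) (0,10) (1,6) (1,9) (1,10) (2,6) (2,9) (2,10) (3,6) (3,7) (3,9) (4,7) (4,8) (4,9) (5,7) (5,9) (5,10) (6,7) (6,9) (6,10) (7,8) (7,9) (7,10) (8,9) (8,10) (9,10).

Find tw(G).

3

A width-3 tree decomposition is:
Bags: B1 = {7, 8, 9, 10}  B2 = {6, 7, 9, 10}  B3 = {4, 7, 8, 9}  B4 = {1, 6, 9, 10}  B5 = {5, 7, 9, 10}  B6 = {3, 6, 7, 9}  B7 = {0, 6, 9, 10}  B8 = {2, 6, 9, 10}
Tree: B1–B2, B1–B3, B2–B4, B2–B5, B2–B6, B2–B7, B4–B8
Every bag has size at most 4, so the width is 4 − 1 = 3 and tw(G) ≤ 3. On the other hand G contains the 4-clique {7, 8, 9, 10}. A clique must lie in a single bag of any decomposition, so no decomposition can have width below 3. The upper and lower bounds meet at 3, so that is the treewidth.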